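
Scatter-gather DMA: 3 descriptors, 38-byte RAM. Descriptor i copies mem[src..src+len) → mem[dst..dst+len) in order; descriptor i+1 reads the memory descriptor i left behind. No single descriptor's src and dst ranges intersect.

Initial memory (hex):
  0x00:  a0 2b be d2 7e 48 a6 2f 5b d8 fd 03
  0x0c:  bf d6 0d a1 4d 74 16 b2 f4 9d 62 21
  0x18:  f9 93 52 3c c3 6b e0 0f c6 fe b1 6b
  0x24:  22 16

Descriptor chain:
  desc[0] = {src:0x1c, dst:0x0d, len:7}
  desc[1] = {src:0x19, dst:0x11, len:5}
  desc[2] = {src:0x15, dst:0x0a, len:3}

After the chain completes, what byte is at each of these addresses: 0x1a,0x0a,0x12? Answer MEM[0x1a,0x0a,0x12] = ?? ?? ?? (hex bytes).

  after D0: wrote 7B at 0x0d = c36be00fc6feb1
  after D1: wrote 5B at 0x11 = 93523cc36b
  after D2: wrote 3B at 0x0a = 6b6221
query mem[0x1a]=0x52, mem[0x0a]=0x6b, mem[0x12]=0x52

MEM[0x1a,0x0a,0x12] = 52 6b 52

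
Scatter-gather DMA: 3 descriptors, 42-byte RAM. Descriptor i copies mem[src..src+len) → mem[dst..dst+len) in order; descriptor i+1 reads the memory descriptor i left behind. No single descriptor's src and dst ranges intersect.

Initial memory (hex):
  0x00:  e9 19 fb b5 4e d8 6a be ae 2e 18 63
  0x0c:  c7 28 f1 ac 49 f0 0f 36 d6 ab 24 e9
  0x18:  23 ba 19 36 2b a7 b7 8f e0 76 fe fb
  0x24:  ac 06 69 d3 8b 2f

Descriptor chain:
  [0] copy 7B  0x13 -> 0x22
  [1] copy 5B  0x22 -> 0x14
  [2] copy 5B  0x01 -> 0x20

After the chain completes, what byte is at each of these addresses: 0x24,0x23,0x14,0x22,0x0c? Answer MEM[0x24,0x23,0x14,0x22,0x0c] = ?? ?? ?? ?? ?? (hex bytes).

  after D0: wrote 7B at 0x22 = 36d6ab24e923ba
  after D1: wrote 5B at 0x14 = 36d6ab24e9
  after D2: wrote 5B at 0x20 = 19fbb54ed8
query mem[0x24]=0xd8, mem[0x23]=0x4e, mem[0x14]=0x36, mem[0x22]=0xb5, mem[0x0c]=0xc7

MEM[0x24,0x23,0x14,0x22,0x0c] = d8 4e 36 b5 c7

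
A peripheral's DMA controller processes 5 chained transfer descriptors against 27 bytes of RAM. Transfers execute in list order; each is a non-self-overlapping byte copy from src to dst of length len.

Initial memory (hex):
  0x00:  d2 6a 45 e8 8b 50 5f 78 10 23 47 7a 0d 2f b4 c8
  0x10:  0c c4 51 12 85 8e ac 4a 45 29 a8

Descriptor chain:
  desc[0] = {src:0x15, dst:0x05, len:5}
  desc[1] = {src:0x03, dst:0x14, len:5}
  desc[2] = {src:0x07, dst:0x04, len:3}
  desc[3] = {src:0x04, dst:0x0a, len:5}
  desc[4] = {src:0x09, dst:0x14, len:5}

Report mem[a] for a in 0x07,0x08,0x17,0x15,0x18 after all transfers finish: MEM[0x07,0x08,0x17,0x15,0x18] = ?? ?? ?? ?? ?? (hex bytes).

#0 dst[0x05+5] := {0x8e,0xac,0x4a,0x45,0x29}
#1 dst[0x14+5] := {0xe8,0x8b,0x8e,0xac,0x4a}
#2 dst[0x04+3] := {0x4a,0x45,0x29}
#3 dst[0x0a+5] := {0x4a,0x45,0x29,0x4a,0x45}
#4 dst[0x14+5] := {0x29,0x4a,0x45,0x29,0x4a}
query mem[0x07]=0x4a, mem[0x08]=0x45, mem[0x17]=0x29, mem[0x15]=0x4a, mem[0x18]=0x4a

MEM[0x07,0x08,0x17,0x15,0x18] = 4a 45 29 4a 4a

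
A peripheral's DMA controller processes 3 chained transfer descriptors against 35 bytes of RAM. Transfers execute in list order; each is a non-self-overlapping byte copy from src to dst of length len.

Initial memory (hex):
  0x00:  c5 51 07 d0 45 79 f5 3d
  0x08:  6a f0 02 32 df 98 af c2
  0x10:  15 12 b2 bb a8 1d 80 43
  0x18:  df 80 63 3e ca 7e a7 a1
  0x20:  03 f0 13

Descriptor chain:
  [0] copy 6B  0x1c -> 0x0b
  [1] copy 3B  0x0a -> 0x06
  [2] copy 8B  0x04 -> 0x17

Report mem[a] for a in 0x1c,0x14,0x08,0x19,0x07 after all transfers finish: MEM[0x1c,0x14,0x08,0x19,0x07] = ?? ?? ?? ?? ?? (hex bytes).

[0] 0x1c->0x0b len=6 : ca 7e a7 a1 03 f0
[1] 0x0a->0x06 len=3 : 02 ca 7e
[2] 0x04->0x17 len=8 : 45 79 02 ca 7e f0 02 ca
query mem[0x1c]=0xf0, mem[0x14]=0xa8, mem[0x08]=0x7e, mem[0x19]=0x02, mem[0x07]=0xca

MEM[0x1c,0x14,0x08,0x19,0x07] = f0 a8 7e 02 ca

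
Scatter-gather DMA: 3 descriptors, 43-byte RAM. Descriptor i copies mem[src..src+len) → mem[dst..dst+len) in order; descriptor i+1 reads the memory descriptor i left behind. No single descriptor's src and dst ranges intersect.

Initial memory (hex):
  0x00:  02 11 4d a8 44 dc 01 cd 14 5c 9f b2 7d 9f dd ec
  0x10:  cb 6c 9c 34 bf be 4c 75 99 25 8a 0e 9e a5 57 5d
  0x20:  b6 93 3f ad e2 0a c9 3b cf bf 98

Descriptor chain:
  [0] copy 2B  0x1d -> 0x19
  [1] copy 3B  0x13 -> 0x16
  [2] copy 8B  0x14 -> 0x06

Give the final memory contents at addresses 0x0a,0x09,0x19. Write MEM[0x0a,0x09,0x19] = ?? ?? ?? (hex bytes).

#0 dst[0x19+2] := {0xa5,0x57}
#1 dst[0x16+3] := {0x34,0xbf,0xbe}
#2 dst[0x06+8] := {0xbf,0xbe,0x34,0xbf,0xbe,0xa5,0x57,0x0e}
query mem[0x0a]=0xbe, mem[0x09]=0xbf, mem[0x19]=0xa5

MEM[0x0a,0x09,0x19] = be bf a5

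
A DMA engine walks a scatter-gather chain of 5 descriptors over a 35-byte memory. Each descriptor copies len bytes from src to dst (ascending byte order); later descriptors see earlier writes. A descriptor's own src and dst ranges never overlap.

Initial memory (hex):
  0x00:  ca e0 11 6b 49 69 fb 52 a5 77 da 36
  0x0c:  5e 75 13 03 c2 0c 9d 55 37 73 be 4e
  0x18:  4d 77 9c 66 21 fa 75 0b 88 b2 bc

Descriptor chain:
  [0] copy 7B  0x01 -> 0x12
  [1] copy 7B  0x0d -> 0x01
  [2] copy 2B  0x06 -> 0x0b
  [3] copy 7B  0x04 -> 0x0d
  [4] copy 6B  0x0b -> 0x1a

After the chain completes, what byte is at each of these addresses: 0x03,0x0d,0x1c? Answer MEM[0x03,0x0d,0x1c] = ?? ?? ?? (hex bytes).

MEM[0x03,0x0d,0x1c] = 03 c2 c2

#0 dst[0x12+7] := {0xe0,0x11,0x6b,0x49,0x69,0xfb,0x52}
#1 dst[0x01+7] := {0x75,0x13,0x03,0xc2,0x0c,0xe0,0x11}
#2 dst[0x0b+2] := {0xe0,0x11}
#3 dst[0x0d+7] := {0xc2,0x0c,0xe0,0x11,0xa5,0x77,0xda}
#4 dst[0x1a+6] := {0xe0,0x11,0xc2,0x0c,0xe0,0x11}
query mem[0x03]=0x03, mem[0x0d]=0xc2, mem[0x1c]=0xc2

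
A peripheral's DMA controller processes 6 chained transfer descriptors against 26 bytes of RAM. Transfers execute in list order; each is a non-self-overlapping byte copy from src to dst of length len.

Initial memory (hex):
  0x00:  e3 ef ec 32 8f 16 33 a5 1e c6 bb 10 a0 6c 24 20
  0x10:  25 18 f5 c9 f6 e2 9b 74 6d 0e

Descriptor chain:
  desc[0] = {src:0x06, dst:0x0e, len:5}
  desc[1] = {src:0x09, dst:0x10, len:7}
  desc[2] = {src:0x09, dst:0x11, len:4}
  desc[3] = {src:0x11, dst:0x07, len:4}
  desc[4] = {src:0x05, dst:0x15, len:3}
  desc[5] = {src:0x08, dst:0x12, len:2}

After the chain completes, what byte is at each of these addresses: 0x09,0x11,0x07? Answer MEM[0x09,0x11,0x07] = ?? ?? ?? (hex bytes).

D0: mem[0x0e..0x12] <- [33 a5 1e c6 bb]
D1: mem[0x10..0x16] <- [c6 bb 10 a0 6c 33 a5]
D2: mem[0x11..0x14] <- [c6 bb 10 a0]
D3: mem[0x07..0x0a] <- [c6 bb 10 a0]
D4: mem[0x15..0x17] <- [16 33 c6]
D5: mem[0x12..0x13] <- [bb 10]
query mem[0x09]=0x10, mem[0x11]=0xc6, mem[0x07]=0xc6

MEM[0x09,0x11,0x07] = 10 c6 c6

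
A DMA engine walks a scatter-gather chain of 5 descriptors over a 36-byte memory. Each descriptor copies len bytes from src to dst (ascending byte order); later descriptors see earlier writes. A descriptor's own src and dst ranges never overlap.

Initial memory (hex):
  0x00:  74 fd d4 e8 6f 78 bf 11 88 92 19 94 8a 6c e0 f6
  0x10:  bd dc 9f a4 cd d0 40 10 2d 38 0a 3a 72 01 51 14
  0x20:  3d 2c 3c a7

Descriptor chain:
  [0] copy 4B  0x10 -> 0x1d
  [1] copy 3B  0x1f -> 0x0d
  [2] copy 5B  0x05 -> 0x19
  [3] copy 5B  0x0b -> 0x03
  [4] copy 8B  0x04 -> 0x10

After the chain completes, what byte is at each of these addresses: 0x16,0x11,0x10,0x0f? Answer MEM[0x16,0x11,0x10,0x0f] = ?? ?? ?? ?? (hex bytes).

[0] 0x10->0x1d len=4 : bd dc 9f a4
[1] 0x1f->0x0d len=3 : 9f a4 2c
[2] 0x05->0x19 len=5 : 78 bf 11 88 92
[3] 0x0b->0x03 len=5 : 94 8a 9f a4 2c
[4] 0x04->0x10 len=8 : 8a 9f a4 2c 88 92 19 94
query mem[0x16]=0x19, mem[0x11]=0x9f, mem[0x10]=0x8a, mem[0x0f]=0x2c

MEM[0x16,0x11,0x10,0x0f] = 19 9f 8a 2c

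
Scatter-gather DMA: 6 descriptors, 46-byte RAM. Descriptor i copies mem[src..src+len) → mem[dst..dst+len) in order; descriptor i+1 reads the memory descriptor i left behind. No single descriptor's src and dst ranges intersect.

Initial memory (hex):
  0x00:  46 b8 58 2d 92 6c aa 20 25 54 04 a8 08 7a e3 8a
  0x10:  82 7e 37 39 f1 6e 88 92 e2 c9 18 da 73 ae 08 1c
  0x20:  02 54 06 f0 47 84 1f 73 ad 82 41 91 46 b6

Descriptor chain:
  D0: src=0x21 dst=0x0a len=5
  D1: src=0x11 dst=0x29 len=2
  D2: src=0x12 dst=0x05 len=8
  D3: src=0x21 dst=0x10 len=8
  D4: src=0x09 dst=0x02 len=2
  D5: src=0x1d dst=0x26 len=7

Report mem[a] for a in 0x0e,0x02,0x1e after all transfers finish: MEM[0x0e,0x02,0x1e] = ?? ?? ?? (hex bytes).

[0] 0x21->0x0a len=5 : 54 06 f0 47 84
[1] 0x11->0x29 len=2 : 7e 37
[2] 0x12->0x05 len=8 : 37 39 f1 6e 88 92 e2 c9
[3] 0x21->0x10 len=8 : 54 06 f0 47 84 1f 73 ad
[4] 0x09->0x02 len=2 : 88 92
[5] 0x1d->0x26 len=7 : ae 08 1c 02 54 06 f0
query mem[0x0e]=0x84, mem[0x02]=0x88, mem[0x1e]=0x08

MEM[0x0e,0x02,0x1e] = 84 88 08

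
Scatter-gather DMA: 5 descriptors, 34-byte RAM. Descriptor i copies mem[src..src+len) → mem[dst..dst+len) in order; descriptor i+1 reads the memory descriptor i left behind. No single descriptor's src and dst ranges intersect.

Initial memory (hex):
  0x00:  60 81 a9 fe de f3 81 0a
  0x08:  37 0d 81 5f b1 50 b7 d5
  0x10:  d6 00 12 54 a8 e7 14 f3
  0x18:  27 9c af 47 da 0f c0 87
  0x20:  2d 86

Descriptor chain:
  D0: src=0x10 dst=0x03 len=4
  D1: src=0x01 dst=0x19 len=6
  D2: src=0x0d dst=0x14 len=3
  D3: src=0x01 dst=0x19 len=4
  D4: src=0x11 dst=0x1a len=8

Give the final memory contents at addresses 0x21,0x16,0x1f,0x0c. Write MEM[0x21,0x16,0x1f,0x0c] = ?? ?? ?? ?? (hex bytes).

MEM[0x21,0x16,0x1f,0x0c] = 27 d5 d5 b1

D0: mem[0x03..0x06] <- [d6 00 12 54]
D1: mem[0x19..0x1e] <- [81 a9 d6 00 12 54]
D2: mem[0x14..0x16] <- [50 b7 d5]
D3: mem[0x19..0x1c] <- [81 a9 d6 00]
D4: mem[0x1a..0x21] <- [00 12 54 50 b7 d5 f3 27]
query mem[0x21]=0x27, mem[0x16]=0xd5, mem[0x1f]=0xd5, mem[0x0c]=0xb1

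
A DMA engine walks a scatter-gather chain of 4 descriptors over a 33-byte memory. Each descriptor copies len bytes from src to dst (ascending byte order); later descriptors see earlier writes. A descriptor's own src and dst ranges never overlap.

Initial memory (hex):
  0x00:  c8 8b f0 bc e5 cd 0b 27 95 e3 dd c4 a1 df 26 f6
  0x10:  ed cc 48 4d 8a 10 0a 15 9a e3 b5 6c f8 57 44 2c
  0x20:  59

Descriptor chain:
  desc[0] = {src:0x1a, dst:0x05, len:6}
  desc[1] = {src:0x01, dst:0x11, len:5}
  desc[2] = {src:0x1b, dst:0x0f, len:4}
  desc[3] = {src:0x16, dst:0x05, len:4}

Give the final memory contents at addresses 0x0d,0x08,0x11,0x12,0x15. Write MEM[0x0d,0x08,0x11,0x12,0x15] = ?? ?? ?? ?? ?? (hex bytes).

MEM[0x0d,0x08,0x11,0x12,0x15] = df e3 57 44 b5

#0 dst[0x05+6] := {0xb5,0x6c,0xf8,0x57,0x44,0x2c}
#1 dst[0x11+5] := {0x8b,0xf0,0xbc,0xe5,0xb5}
#2 dst[0x0f+4] := {0x6c,0xf8,0x57,0x44}
#3 dst[0x05+4] := {0x0a,0x15,0x9a,0xe3}
query mem[0x0d]=0xdf, mem[0x08]=0xe3, mem[0x11]=0x57, mem[0x12]=0x44, mem[0x15]=0xb5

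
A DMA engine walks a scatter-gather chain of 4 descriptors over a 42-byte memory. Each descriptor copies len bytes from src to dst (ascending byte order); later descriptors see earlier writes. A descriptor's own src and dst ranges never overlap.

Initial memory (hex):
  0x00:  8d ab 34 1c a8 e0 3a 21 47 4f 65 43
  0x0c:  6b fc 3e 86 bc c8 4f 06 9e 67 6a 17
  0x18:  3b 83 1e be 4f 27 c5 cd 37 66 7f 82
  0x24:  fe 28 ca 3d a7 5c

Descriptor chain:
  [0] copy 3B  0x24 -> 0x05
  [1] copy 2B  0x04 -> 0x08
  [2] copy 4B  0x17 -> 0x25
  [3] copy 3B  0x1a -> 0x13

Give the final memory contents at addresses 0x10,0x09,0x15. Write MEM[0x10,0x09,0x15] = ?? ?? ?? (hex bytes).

#0 dst[0x05+3] := {0xfe,0x28,0xca}
#1 dst[0x08+2] := {0xa8,0xfe}
#2 dst[0x25+4] := {0x17,0x3b,0x83,0x1e}
#3 dst[0x13+3] := {0x1e,0xbe,0x4f}
query mem[0x10]=0xbc, mem[0x09]=0xfe, mem[0x15]=0x4f

MEM[0x10,0x09,0x15] = bc fe 4f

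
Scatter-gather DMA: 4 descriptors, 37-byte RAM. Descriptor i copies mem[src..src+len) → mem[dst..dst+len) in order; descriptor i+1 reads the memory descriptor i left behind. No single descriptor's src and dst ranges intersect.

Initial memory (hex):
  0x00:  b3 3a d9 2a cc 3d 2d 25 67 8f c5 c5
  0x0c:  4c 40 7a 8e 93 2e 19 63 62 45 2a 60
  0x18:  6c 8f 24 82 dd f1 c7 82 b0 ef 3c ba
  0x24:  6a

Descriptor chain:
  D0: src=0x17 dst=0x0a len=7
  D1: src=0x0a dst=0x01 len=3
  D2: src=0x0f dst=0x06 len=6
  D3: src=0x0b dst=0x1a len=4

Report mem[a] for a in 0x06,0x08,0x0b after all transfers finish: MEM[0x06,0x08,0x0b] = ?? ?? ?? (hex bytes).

MEM[0x06,0x08,0x0b] = dd 2e 62

[0] 0x17->0x0a len=7 : 60 6c 8f 24 82 dd f1
[1] 0x0a->0x01 len=3 : 60 6c 8f
[2] 0x0f->0x06 len=6 : dd f1 2e 19 63 62
[3] 0x0b->0x1a len=4 : 62 8f 24 82
query mem[0x06]=0xdd, mem[0x08]=0x2e, mem[0x0b]=0x62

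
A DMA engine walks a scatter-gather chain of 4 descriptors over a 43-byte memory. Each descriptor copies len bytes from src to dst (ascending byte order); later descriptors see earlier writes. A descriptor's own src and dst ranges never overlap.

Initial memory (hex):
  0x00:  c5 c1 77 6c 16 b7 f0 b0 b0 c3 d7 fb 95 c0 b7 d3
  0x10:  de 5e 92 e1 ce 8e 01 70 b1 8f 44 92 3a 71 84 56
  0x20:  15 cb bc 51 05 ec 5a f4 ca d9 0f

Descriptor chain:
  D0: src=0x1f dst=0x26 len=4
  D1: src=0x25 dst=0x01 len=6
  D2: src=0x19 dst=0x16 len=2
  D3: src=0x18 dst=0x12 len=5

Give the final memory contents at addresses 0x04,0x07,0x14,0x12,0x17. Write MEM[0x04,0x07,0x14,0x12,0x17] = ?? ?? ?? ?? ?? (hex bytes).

  after D0: wrote 4B at 0x26 = 5615cbbc
  after D1: wrote 6B at 0x01 = ec5615cbbc0f
  after D2: wrote 2B at 0x16 = 8f44
  after D3: wrote 5B at 0x12 = b18f44923a
query mem[0x04]=0xcb, mem[0x07]=0xb0, mem[0x14]=0x44, mem[0x12]=0xb1, mem[0x17]=0x44

MEM[0x04,0x07,0x14,0x12,0x17] = cb b0 44 b1 44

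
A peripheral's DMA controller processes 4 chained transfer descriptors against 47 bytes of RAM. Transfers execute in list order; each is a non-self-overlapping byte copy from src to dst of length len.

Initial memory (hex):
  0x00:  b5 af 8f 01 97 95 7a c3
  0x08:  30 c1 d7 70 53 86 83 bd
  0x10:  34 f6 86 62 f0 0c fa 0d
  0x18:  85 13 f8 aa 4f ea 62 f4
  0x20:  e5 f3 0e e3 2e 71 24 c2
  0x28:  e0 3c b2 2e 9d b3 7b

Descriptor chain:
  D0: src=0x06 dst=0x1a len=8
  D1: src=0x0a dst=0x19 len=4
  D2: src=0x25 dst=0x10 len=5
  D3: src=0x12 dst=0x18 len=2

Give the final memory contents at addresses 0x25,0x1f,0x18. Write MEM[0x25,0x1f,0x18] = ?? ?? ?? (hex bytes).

#0 dst[0x1a+8] := {0x7a,0xc3,0x30,0xc1,0xd7,0x70,0x53,0x86}
#1 dst[0x19+4] := {0xd7,0x70,0x53,0x86}
#2 dst[0x10+5] := {0x71,0x24,0xc2,0xe0,0x3c}
#3 dst[0x18+2] := {0xc2,0xe0}
query mem[0x25]=0x71, mem[0x1f]=0x70, mem[0x18]=0xc2

MEM[0x25,0x1f,0x18] = 71 70 c2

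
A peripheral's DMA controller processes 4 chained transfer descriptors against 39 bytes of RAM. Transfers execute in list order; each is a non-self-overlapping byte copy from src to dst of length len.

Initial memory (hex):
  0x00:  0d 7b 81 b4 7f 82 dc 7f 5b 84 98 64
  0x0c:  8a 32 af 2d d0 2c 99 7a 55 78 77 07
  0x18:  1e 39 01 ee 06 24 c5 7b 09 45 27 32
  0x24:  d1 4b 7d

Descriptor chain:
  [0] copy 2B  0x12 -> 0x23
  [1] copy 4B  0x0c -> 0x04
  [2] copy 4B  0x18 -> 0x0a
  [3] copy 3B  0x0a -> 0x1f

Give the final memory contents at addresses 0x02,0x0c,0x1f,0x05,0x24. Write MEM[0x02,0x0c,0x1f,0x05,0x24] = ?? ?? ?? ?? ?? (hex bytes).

MEM[0x02,0x0c,0x1f,0x05,0x24] = 81 01 1e 32 7a

[0] 0x12->0x23 len=2 : 99 7a
[1] 0x0c->0x04 len=4 : 8a 32 af 2d
[2] 0x18->0x0a len=4 : 1e 39 01 ee
[3] 0x0a->0x1f len=3 : 1e 39 01
query mem[0x02]=0x81, mem[0x0c]=0x01, mem[0x1f]=0x1e, mem[0x05]=0x32, mem[0x24]=0x7a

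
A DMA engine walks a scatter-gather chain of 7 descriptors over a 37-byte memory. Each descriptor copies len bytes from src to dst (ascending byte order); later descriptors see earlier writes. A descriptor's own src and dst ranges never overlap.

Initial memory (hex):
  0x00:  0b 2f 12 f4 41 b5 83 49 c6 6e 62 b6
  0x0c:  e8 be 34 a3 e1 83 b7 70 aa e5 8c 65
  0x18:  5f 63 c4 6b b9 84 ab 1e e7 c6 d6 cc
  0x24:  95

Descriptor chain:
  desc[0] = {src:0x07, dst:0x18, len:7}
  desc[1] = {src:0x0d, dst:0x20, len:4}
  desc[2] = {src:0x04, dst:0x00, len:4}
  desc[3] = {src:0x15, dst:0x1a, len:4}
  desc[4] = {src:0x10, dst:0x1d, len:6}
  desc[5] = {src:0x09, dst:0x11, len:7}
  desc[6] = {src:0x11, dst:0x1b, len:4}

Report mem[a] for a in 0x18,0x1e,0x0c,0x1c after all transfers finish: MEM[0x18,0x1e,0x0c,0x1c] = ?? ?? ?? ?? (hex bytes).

[0] 0x07->0x18 len=7 : 49 c6 6e 62 b6 e8 be
[1] 0x0d->0x20 len=4 : be 34 a3 e1
[2] 0x04->0x00 len=4 : 41 b5 83 49
[3] 0x15->0x1a len=4 : e5 8c 65 49
[4] 0x10->0x1d len=6 : e1 83 b7 70 aa e5
[5] 0x09->0x11 len=7 : 6e 62 b6 e8 be 34 a3
[6] 0x11->0x1b len=4 : 6e 62 b6 e8
query mem[0x18]=0x49, mem[0x1e]=0xe8, mem[0x0c]=0xe8, mem[0x1c]=0x62

MEM[0x18,0x1e,0x0c,0x1c] = 49 e8 e8 62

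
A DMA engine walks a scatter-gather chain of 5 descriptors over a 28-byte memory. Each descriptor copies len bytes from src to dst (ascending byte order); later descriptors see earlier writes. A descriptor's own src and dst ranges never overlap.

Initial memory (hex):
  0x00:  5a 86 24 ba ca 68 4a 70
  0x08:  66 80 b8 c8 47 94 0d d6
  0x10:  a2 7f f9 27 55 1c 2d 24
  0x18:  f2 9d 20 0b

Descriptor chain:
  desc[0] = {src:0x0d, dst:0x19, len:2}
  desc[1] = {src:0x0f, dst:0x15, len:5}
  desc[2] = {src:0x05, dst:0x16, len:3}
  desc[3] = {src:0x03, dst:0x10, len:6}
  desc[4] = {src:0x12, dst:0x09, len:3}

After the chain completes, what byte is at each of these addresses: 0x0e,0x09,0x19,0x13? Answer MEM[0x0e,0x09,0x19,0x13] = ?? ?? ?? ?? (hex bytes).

  after D0: wrote 2B at 0x19 = 940d
  after D1: wrote 5B at 0x15 = d6a27ff927
  after D2: wrote 3B at 0x16 = 684a70
  after D3: wrote 6B at 0x10 = baca684a7066
  after D4: wrote 3B at 0x09 = 684a70
query mem[0x0e]=0x0d, mem[0x09]=0x68, mem[0x19]=0x27, mem[0x13]=0x4a

MEM[0x0e,0x09,0x19,0x13] = 0d 68 27 4a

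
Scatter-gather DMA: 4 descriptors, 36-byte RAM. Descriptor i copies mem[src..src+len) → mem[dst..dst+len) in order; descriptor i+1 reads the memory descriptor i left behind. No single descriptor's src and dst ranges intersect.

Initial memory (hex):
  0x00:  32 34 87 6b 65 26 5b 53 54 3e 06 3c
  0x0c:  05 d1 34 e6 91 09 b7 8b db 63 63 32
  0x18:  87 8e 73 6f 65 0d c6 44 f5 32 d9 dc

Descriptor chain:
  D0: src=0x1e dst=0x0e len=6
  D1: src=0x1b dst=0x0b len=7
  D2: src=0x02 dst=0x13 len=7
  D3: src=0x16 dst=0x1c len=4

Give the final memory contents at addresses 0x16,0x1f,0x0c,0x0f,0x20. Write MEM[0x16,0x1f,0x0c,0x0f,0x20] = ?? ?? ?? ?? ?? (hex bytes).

D0: mem[0x0e..0x13] <- [c6 44 f5 32 d9 dc]
D1: mem[0x0b..0x11] <- [6f 65 0d c6 44 f5 32]
D2: mem[0x13..0x19] <- [87 6b 65 26 5b 53 54]
D3: mem[0x1c..0x1f] <- [26 5b 53 54]
query mem[0x16]=0x26, mem[0x1f]=0x54, mem[0x0c]=0x65, mem[0x0f]=0x44, mem[0x20]=0xf5

MEM[0x16,0x1f,0x0c,0x0f,0x20] = 26 54 65 44 f5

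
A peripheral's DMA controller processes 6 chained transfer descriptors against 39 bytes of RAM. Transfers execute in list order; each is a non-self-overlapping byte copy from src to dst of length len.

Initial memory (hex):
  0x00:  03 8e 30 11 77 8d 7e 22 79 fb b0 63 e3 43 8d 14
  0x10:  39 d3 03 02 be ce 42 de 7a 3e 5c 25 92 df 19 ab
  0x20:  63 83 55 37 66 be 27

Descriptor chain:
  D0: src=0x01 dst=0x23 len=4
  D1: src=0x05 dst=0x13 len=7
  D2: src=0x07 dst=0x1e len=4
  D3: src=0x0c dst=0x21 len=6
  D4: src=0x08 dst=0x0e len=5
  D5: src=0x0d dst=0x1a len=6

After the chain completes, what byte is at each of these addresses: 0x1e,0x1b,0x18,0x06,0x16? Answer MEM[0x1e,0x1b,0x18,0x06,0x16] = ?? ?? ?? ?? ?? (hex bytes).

  after D0: wrote 4B at 0x23 = 8e301177
  after D1: wrote 7B at 0x13 = 8d7e2279fbb063
  after D2: wrote 4B at 0x1e = 2279fbb0
  after D3: wrote 6B at 0x21 = e3438d1439d3
  after D4: wrote 5B at 0x0e = 79fbb063e3
  after D5: wrote 6B at 0x1a = 4379fbb063e3
query mem[0x1e]=0x63, mem[0x1b]=0x79, mem[0x18]=0xb0, mem[0x06]=0x7e, mem[0x16]=0x79

MEM[0x1e,0x1b,0x18,0x06,0x16] = 63 79 b0 7e 79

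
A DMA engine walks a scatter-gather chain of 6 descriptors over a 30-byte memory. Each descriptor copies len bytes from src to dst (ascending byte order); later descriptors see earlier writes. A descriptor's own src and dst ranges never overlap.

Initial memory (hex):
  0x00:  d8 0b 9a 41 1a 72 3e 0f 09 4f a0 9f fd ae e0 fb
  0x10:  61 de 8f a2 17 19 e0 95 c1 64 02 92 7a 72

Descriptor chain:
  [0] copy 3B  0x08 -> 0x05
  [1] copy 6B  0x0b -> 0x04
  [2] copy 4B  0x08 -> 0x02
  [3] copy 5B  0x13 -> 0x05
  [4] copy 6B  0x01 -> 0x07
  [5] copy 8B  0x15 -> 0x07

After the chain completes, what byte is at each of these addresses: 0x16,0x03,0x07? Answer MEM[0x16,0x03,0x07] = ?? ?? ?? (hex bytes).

MEM[0x16,0x03,0x07] = e0 61 19

  after D0: wrote 3B at 0x05 = 094fa0
  after D1: wrote 6B at 0x04 = 9ffdaee0fb61
  after D2: wrote 4B at 0x02 = fb61a09f
  after D3: wrote 5B at 0x05 = a21719e095
  after D4: wrote 6B at 0x07 = 0bfb61a0a217
  after D5: wrote 8B at 0x07 = 19e095c16402927a
query mem[0x16]=0xe0, mem[0x03]=0x61, mem[0x07]=0x19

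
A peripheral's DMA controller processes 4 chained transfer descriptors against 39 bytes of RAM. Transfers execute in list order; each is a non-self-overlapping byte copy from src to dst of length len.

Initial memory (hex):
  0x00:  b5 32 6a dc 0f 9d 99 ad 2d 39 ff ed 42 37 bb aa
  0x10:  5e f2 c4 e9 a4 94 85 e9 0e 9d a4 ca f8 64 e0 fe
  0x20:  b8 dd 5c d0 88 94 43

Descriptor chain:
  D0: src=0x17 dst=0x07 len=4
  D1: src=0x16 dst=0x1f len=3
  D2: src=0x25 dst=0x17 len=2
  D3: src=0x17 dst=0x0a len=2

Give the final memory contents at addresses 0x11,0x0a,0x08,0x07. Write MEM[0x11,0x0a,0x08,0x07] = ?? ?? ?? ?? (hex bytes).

MEM[0x11,0x0a,0x08,0x07] = f2 94 0e e9

D0: mem[0x07..0x0a] <- [e9 0e 9d a4]
D1: mem[0x1f..0x21] <- [85 e9 0e]
D2: mem[0x17..0x18] <- [94 43]
D3: mem[0x0a..0x0b] <- [94 43]
query mem[0x11]=0xf2, mem[0x0a]=0x94, mem[0x08]=0x0e, mem[0x07]=0xe9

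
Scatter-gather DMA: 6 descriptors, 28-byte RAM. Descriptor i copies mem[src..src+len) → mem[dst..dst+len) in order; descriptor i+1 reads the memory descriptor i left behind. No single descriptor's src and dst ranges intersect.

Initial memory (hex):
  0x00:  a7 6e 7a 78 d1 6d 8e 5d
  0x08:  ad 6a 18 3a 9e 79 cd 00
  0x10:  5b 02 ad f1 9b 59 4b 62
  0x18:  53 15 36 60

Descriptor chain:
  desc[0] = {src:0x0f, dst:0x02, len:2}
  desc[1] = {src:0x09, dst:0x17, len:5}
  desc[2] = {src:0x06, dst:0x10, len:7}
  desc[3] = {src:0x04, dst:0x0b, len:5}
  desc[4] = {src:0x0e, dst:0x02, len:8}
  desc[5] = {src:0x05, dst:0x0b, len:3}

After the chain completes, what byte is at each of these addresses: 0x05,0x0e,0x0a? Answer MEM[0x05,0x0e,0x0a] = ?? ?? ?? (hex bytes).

D0: mem[0x02..0x03] <- [00 5b]
D1: mem[0x17..0x1b] <- [6a 18 3a 9e 79]
D2: mem[0x10..0x16] <- [8e 5d ad 6a 18 3a 9e]
D3: mem[0x0b..0x0f] <- [d1 6d 8e 5d ad]
D4: mem[0x02..0x09] <- [5d ad 8e 5d ad 6a 18 3a]
D5: mem[0x0b..0x0d] <- [5d ad 6a]
query mem[0x05]=0x5d, mem[0x0e]=0x5d, mem[0x0a]=0x18

MEM[0x05,0x0e,0x0a] = 5d 5d 18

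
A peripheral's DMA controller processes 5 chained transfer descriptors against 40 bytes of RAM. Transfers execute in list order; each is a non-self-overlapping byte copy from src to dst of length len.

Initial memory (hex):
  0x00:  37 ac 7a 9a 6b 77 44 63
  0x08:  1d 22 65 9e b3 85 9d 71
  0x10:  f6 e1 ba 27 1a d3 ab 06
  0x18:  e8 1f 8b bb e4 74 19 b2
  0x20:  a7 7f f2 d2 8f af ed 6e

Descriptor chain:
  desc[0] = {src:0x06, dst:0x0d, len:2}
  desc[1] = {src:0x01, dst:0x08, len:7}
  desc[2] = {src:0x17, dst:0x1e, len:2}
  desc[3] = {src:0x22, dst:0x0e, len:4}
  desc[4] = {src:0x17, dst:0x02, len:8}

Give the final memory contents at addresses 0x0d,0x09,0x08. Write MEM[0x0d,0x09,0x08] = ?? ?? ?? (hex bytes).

  after D0: wrote 2B at 0x0d = 4463
  after D1: wrote 7B at 0x08 = ac7a9a6b774463
  after D2: wrote 2B at 0x1e = 06e8
  after D3: wrote 4B at 0x0e = f2d28faf
  after D4: wrote 8B at 0x02 = 06e81f8bbbe47406
query mem[0x0d]=0x44, mem[0x09]=0x06, mem[0x08]=0x74

MEM[0x0d,0x09,0x08] = 44 06 74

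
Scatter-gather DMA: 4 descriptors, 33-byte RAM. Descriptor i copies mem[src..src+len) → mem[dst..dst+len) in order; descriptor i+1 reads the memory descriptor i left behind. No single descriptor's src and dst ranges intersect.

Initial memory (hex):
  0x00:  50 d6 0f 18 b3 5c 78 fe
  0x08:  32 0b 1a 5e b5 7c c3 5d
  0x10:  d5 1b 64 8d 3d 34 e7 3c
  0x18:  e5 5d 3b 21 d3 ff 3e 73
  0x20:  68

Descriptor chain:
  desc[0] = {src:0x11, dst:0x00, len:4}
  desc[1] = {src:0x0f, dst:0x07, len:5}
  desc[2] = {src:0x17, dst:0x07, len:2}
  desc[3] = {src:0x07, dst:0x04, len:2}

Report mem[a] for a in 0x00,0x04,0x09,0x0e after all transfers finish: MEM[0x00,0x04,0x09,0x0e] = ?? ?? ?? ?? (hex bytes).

D0: mem[0x00..0x03] <- [1b 64 8d 3d]
D1: mem[0x07..0x0b] <- [5d d5 1b 64 8d]
D2: mem[0x07..0x08] <- [3c e5]
D3: mem[0x04..0x05] <- [3c e5]
query mem[0x00]=0x1b, mem[0x04]=0x3c, mem[0x09]=0x1b, mem[0x0e]=0xc3

MEM[0x00,0x04,0x09,0x0e] = 1b 3c 1b c3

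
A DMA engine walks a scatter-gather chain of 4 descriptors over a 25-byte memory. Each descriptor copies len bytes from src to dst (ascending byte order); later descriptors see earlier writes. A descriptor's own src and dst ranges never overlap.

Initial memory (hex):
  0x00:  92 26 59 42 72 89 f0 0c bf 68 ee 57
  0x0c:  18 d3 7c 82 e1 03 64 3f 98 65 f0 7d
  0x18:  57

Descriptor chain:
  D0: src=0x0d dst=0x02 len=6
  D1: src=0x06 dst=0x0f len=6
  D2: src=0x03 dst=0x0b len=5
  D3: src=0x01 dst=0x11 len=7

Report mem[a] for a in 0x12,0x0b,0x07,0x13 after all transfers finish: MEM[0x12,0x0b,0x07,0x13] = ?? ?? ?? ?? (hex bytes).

  after D0: wrote 6B at 0x02 = d37c82e10364
  after D1: wrote 6B at 0x0f = 0364bf68ee57
  after D2: wrote 5B at 0x0b = 7c82e10364
  after D3: wrote 7B at 0x11 = 26d37c82e10364
query mem[0x12]=0xd3, mem[0x0b]=0x7c, mem[0x07]=0x64, mem[0x13]=0x7c

MEM[0x12,0x0b,0x07,0x13] = d3 7c 64 7c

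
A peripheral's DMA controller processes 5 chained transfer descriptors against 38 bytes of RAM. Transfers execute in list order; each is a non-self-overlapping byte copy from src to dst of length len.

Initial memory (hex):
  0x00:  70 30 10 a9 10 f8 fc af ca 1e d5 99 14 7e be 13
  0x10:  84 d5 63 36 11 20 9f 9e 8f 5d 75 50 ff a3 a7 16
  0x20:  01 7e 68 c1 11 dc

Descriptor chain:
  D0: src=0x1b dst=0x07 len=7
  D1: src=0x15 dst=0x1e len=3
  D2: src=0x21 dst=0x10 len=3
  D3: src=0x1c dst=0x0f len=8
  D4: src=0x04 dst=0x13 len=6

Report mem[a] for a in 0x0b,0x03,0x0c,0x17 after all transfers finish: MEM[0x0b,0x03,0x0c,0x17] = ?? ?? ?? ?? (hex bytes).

#0 dst[0x07+7] := {0x50,0xff,0xa3,0xa7,0x16,0x01,0x7e}
#1 dst[0x1e+3] := {0x20,0x9f,0x9e}
#2 dst[0x10+3] := {0x7e,0x68,0xc1}
#3 dst[0x0f+8] := {0xff,0xa3,0x20,0x9f,0x9e,0x7e,0x68,0xc1}
#4 dst[0x13+6] := {0x10,0xf8,0xfc,0x50,0xff,0xa3}
query mem[0x0b]=0x16, mem[0x03]=0xa9, mem[0x0c]=0x01, mem[0x17]=0xff

MEM[0x0b,0x03,0x0c,0x17] = 16 a9 01 ff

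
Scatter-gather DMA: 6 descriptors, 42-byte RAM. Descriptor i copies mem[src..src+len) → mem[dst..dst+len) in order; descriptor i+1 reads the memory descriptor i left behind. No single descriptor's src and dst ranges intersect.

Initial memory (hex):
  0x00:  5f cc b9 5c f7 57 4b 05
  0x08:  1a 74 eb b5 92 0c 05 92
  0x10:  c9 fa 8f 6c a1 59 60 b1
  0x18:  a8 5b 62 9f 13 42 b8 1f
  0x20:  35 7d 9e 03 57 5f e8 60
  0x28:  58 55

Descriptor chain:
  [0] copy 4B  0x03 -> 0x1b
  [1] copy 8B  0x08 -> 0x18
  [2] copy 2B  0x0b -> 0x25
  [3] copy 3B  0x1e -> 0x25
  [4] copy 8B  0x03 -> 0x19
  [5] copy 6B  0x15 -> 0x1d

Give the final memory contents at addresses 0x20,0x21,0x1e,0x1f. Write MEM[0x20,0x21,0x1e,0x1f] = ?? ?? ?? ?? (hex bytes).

MEM[0x20,0x21,0x1e,0x1f] = 1a 5c 60 b1

[0] 0x03->0x1b len=4 : 5c f7 57 4b
[1] 0x08->0x18 len=8 : 1a 74 eb b5 92 0c 05 92
[2] 0x0b->0x25 len=2 : b5 92
[3] 0x1e->0x25 len=3 : 05 92 35
[4] 0x03->0x19 len=8 : 5c f7 57 4b 05 1a 74 eb
[5] 0x15->0x1d len=6 : 59 60 b1 1a 5c f7
query mem[0x20]=0x1a, mem[0x21]=0x5c, mem[0x1e]=0x60, mem[0x1f]=0xb1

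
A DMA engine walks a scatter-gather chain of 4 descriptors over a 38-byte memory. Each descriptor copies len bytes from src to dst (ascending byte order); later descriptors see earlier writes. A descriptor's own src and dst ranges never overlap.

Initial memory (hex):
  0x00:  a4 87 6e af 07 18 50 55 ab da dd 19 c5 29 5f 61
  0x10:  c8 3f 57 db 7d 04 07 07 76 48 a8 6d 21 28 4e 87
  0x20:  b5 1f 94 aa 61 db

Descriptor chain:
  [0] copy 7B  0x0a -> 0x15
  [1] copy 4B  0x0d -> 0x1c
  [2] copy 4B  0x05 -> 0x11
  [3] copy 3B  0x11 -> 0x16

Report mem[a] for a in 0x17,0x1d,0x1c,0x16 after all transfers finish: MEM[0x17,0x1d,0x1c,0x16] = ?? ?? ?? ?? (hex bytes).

#0 dst[0x15+7] := {0xdd,0x19,0xc5,0x29,0x5f,0x61,0xc8}
#1 dst[0x1c+4] := {0x29,0x5f,0x61,0xc8}
#2 dst[0x11+4] := {0x18,0x50,0x55,0xab}
#3 dst[0x16+3] := {0x18,0x50,0x55}
query mem[0x17]=0x50, mem[0x1d]=0x5f, mem[0x1c]=0x29, mem[0x16]=0x18

MEM[0x17,0x1d,0x1c,0x16] = 50 5f 29 18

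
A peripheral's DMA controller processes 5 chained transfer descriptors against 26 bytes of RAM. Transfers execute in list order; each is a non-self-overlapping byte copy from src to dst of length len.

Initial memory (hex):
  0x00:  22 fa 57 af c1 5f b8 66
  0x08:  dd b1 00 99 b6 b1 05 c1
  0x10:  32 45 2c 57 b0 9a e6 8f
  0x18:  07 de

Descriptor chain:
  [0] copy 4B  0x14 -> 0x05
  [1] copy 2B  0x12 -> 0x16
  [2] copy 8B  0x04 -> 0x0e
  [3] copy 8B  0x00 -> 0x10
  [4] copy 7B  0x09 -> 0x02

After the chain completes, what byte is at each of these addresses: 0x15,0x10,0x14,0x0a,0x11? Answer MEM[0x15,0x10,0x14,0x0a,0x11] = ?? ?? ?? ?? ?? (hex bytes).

MEM[0x15,0x10,0x14,0x0a,0x11] = b0 22 c1 00 fa

#0 dst[0x05+4] := {0xb0,0x9a,0xe6,0x8f}
#1 dst[0x16+2] := {0x2c,0x57}
#2 dst[0x0e+8] := {0xc1,0xb0,0x9a,0xe6,0x8f,0xb1,0x00,0x99}
#3 dst[0x10+8] := {0x22,0xfa,0x57,0xaf,0xc1,0xb0,0x9a,0xe6}
#4 dst[0x02+7] := {0xb1,0x00,0x99,0xb6,0xb1,0xc1,0xb0}
query mem[0x15]=0xb0, mem[0x10]=0x22, mem[0x14]=0xc1, mem[0x0a]=0x00, mem[0x11]=0xfa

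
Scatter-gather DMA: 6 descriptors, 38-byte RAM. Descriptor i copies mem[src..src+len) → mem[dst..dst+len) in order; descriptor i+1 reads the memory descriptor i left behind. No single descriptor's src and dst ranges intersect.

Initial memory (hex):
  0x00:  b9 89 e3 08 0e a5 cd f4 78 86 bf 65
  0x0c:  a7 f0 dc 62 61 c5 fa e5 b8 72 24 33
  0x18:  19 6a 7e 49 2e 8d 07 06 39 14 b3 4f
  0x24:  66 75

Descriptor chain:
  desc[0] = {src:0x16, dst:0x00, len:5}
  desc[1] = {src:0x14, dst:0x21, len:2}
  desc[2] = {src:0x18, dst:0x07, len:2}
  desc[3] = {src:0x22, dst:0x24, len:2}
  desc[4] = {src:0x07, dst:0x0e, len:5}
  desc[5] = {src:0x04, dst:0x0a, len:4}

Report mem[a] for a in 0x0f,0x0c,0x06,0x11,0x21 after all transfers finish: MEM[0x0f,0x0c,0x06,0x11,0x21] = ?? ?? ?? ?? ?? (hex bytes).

MEM[0x0f,0x0c,0x06,0x11,0x21] = 6a cd cd bf b8

D0: mem[0x00..0x04] <- [24 33 19 6a 7e]
D1: mem[0x21..0x22] <- [b8 72]
D2: mem[0x07..0x08] <- [19 6a]
D3: mem[0x24..0x25] <- [72 4f]
D4: mem[0x0e..0x12] <- [19 6a 86 bf 65]
D5: mem[0x0a..0x0d] <- [7e a5 cd 19]
query mem[0x0f]=0x6a, mem[0x0c]=0xcd, mem[0x06]=0xcd, mem[0x11]=0xbf, mem[0x21]=0xb8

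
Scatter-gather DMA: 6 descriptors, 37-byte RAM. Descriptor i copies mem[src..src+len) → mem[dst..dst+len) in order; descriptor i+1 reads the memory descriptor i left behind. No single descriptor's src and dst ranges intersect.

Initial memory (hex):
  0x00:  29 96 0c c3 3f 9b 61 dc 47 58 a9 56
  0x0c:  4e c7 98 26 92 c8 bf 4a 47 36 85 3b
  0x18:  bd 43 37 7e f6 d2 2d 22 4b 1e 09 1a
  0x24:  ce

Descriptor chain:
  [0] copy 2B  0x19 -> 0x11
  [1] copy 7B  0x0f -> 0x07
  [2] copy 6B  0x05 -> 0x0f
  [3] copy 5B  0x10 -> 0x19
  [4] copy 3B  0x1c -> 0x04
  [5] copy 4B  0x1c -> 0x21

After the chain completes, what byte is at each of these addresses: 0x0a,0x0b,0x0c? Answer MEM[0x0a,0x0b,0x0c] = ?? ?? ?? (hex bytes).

MEM[0x0a,0x0b,0x0c] = 37 4a 47

D0: mem[0x11..0x12] <- [43 37]
D1: mem[0x07..0x0d] <- [26 92 43 37 4a 47 36]
D2: mem[0x0f..0x14] <- [9b 61 26 92 43 37]
D3: mem[0x19..0x1d] <- [61 26 92 43 37]
D4: mem[0x04..0x06] <- [43 37 2d]
D5: mem[0x21..0x24] <- [43 37 2d 22]
query mem[0x0a]=0x37, mem[0x0b]=0x4a, mem[0x0c]=0x47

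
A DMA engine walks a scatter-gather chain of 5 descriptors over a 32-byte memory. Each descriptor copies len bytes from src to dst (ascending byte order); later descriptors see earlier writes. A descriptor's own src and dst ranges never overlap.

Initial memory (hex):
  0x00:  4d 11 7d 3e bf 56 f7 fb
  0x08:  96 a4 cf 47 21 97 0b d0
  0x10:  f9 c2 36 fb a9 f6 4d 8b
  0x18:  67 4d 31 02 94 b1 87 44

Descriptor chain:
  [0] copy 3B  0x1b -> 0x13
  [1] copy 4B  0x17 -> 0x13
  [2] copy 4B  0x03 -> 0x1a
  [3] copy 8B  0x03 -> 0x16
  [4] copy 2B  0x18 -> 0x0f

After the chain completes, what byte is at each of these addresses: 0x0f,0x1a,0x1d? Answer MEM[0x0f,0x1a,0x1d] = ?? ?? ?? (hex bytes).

  after D0: wrote 3B at 0x13 = 0294b1
  after D1: wrote 4B at 0x13 = 8b674d31
  after D2: wrote 4B at 0x1a = 3ebf56f7
  after D3: wrote 8B at 0x16 = 3ebf56f7fb96a4cf
  after D4: wrote 2B at 0x0f = 56f7
query mem[0x0f]=0x56, mem[0x1a]=0xfb, mem[0x1d]=0xcf

MEM[0x0f,0x1a,0x1d] = 56 fb cf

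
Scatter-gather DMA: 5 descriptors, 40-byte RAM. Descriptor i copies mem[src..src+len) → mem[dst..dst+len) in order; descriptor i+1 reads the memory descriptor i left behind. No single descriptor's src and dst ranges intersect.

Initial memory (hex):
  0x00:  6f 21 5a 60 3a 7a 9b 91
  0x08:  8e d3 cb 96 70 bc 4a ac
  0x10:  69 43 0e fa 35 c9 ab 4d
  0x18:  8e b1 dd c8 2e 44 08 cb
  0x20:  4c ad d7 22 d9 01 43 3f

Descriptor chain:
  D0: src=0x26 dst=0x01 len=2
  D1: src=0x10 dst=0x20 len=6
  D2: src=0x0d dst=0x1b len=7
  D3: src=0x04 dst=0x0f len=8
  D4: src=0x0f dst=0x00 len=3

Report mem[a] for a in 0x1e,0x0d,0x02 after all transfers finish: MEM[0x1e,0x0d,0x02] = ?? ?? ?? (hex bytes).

MEM[0x1e,0x0d,0x02] = 69 bc 9b

[0] 0x26->0x01 len=2 : 43 3f
[1] 0x10->0x20 len=6 : 69 43 0e fa 35 c9
[2] 0x0d->0x1b len=7 : bc 4a ac 69 43 0e fa
[3] 0x04->0x0f len=8 : 3a 7a 9b 91 8e d3 cb 96
[4] 0x0f->0x00 len=3 : 3a 7a 9b
query mem[0x1e]=0x69, mem[0x0d]=0xbc, mem[0x02]=0x9b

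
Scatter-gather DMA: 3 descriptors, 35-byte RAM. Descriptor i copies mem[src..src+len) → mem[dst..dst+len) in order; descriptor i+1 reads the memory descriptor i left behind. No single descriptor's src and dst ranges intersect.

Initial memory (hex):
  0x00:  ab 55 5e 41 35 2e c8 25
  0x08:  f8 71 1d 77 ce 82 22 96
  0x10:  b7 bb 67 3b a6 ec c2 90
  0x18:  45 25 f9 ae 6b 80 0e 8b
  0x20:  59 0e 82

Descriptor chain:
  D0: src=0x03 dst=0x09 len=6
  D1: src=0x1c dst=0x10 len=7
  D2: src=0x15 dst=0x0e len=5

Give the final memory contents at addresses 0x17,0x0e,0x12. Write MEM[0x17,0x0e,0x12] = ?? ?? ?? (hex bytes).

[0] 0x03->0x09 len=6 : 41 35 2e c8 25 f8
[1] 0x1c->0x10 len=7 : 6b 80 0e 8b 59 0e 82
[2] 0x15->0x0e len=5 : 0e 82 90 45 25
query mem[0x17]=0x90, mem[0x0e]=0x0e, mem[0x12]=0x25

MEM[0x17,0x0e,0x12] = 90 0e 25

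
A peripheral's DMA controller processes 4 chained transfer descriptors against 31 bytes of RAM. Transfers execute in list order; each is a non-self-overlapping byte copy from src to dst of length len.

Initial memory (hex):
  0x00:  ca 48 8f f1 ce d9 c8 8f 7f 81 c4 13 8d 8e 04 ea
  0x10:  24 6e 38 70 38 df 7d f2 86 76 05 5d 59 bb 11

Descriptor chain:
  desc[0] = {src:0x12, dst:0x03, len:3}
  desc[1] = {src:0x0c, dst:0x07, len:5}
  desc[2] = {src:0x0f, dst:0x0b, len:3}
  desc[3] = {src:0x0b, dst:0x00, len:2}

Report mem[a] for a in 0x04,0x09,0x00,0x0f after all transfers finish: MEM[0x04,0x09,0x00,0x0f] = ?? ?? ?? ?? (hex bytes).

[0] 0x12->0x03 len=3 : 38 70 38
[1] 0x0c->0x07 len=5 : 8d 8e 04 ea 24
[2] 0x0f->0x0b len=3 : ea 24 6e
[3] 0x0b->0x00 len=2 : ea 24
query mem[0x04]=0x70, mem[0x09]=0x04, mem[0x00]=0xea, mem[0x0f]=0xea

MEM[0x04,0x09,0x00,0x0f] = 70 04 ea ea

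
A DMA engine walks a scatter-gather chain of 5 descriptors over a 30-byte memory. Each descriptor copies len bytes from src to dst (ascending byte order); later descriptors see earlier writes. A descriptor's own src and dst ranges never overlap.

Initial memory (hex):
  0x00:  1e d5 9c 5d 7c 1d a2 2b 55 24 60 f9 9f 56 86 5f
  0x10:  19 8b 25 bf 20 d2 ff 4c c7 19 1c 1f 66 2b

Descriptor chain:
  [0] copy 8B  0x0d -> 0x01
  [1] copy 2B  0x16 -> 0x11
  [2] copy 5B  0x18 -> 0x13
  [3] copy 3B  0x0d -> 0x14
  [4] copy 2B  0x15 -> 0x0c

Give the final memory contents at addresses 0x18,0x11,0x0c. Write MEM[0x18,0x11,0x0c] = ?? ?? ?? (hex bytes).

MEM[0x18,0x11,0x0c] = c7 ff 86

D0: mem[0x01..0x08] <- [56 86 5f 19 8b 25 bf 20]
D1: mem[0x11..0x12] <- [ff 4c]
D2: mem[0x13..0x17] <- [c7 19 1c 1f 66]
D3: mem[0x14..0x16] <- [56 86 5f]
D4: mem[0x0c..0x0d] <- [86 5f]
query mem[0x18]=0xc7, mem[0x11]=0xff, mem[0x0c]=0x86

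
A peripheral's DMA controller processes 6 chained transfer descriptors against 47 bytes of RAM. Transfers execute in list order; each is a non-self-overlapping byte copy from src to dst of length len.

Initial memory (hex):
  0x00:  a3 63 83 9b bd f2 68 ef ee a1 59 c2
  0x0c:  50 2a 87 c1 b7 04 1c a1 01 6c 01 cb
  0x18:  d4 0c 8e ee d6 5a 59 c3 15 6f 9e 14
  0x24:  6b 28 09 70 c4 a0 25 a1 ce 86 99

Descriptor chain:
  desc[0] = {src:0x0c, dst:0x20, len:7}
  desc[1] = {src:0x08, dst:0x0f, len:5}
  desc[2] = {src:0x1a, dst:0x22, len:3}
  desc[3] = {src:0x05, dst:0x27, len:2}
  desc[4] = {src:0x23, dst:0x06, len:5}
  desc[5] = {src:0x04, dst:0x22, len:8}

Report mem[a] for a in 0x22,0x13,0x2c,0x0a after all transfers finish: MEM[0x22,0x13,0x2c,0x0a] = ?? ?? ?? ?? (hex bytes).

D0: mem[0x20..0x26] <- [50 2a 87 c1 b7 04 1c]
D1: mem[0x0f..0x13] <- [ee a1 59 c2 50]
D2: mem[0x22..0x24] <- [8e ee d6]
D3: mem[0x27..0x28] <- [f2 68]
D4: mem[0x06..0x0a] <- [ee d6 04 1c f2]
D5: mem[0x22..0x29] <- [bd f2 ee d6 04 1c f2 c2]
query mem[0x22]=0xbd, mem[0x13]=0x50, mem[0x2c]=0xce, mem[0x0a]=0xf2

MEM[0x22,0x13,0x2c,0x0a] = bd 50 ce f2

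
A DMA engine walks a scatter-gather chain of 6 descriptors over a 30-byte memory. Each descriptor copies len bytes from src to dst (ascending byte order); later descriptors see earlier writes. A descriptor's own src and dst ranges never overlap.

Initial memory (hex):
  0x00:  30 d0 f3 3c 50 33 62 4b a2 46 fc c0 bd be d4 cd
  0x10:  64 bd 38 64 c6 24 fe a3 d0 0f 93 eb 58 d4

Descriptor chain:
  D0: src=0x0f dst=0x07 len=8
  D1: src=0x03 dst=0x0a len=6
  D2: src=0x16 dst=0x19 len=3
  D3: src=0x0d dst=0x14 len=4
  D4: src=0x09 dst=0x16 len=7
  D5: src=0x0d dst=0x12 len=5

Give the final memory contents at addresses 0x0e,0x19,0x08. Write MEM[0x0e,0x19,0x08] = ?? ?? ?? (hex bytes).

MEM[0x0e,0x19,0x08] = cd 33 64

#0 dst[0x07+8] := {0xcd,0x64,0xbd,0x38,0x64,0xc6,0x24,0xfe}
#1 dst[0x0a+6] := {0x3c,0x50,0x33,0x62,0xcd,0x64}
#2 dst[0x19+3] := {0xfe,0xa3,0xd0}
#3 dst[0x14+4] := {0x62,0xcd,0x64,0x64}
#4 dst[0x16+7] := {0xbd,0x3c,0x50,0x33,0x62,0xcd,0x64}
#5 dst[0x12+5] := {0x62,0xcd,0x64,0x64,0xbd}
query mem[0x0e]=0xcd, mem[0x19]=0x33, mem[0x08]=0x64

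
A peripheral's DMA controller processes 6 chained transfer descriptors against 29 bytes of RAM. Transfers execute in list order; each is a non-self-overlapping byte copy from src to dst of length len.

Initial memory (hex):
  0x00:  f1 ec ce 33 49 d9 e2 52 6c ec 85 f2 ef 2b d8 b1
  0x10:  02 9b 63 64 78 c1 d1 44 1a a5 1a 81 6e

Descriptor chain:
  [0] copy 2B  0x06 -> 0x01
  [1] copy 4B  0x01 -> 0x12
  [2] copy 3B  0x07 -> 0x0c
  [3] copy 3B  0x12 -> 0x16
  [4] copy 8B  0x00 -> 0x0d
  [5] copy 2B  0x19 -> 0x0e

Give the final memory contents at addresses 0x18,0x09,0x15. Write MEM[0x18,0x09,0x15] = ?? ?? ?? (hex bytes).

D0: mem[0x01..0x02] <- [e2 52]
D1: mem[0x12..0x15] <- [e2 52 33 49]
D2: mem[0x0c..0x0e] <- [52 6c ec]
D3: mem[0x16..0x18] <- [e2 52 33]
D4: mem[0x0d..0x14] <- [f1 e2 52 33 49 d9 e2 52]
D5: mem[0x0e..0x0f] <- [a5 1a]
query mem[0x18]=0x33, mem[0x09]=0xec, mem[0x15]=0x49

MEM[0x18,0x09,0x15] = 33 ec 49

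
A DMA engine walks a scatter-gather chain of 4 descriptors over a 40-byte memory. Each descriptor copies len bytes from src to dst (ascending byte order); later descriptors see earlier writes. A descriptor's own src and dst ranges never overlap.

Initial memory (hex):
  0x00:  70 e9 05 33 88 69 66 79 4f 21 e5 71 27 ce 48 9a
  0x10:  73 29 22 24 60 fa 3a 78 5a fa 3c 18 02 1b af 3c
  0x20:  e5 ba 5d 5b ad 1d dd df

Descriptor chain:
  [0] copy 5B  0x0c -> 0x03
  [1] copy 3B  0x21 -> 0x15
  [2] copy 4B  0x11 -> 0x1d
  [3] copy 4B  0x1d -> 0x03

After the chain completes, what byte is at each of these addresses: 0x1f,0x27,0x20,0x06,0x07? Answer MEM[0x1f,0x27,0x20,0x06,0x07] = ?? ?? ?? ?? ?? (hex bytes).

MEM[0x1f,0x27,0x20,0x06,0x07] = 24 df 60 60 73

  after D0: wrote 5B at 0x03 = 27ce489a73
  after D1: wrote 3B at 0x15 = ba5d5b
  after D2: wrote 4B at 0x1d = 29222460
  after D3: wrote 4B at 0x03 = 29222460
query mem[0x1f]=0x24, mem[0x27]=0xdf, mem[0x20]=0x60, mem[0x06]=0x60, mem[0x07]=0x73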